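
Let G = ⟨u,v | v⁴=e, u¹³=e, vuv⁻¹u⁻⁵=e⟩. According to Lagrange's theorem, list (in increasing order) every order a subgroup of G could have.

|G| = 52 = 2² · 13. By Lagrange's theorem the order of any subgroup divides 52; the divisors of 52 are 1, 2, 4, 13, 26, 52.

Answer: 1, 2, 4, 13, 26, 52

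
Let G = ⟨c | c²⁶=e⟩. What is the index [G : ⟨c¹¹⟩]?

First find ord(c¹¹) by computing successive powers:
  (c¹¹)¹ = c¹¹, (c¹¹)² = c²², (c¹¹)³ = c⁷, (c¹¹)⁴ = c¹⁸, (c¹¹)⁵ = c³, (c¹¹)⁶ = c¹⁴, (c¹¹)⁷ = c²⁵, (c¹¹)⁸ = c¹⁰, (c¹¹)⁹ = c²¹, (c¹¹)¹⁰ = c⁶, (c¹¹)¹¹ = c¹⁷, (c¹¹)¹² = c², (c¹¹)¹³ = c¹³, (c¹¹)¹⁴ = c²⁴, (c¹¹)¹⁵ = c⁹, (c¹¹)¹⁶ = c²⁰, (c¹¹)¹⁷ = c⁵, (c¹¹)¹⁸ = c¹⁶, (c¹¹)¹⁹ = c, (c¹¹)²⁰ = c¹², (c¹¹)²¹ = c²³, (c¹¹)²² = c⁸, (c¹¹)²³ = c¹⁹, (c¹¹)²⁴ = c⁴, (c¹¹)²⁵ = c¹⁵, (c¹¹)²⁶ = e.
So |⟨c¹¹⟩| = ord(c¹¹) = 26. With |G| = 26, by Lagrange [G : ⟨c¹¹⟩] = 26/26 = 1.

Answer: 1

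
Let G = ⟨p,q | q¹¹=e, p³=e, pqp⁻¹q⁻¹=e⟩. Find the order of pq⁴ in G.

Compute successive powers until reaching e:
  (pq⁴)¹ = pq⁴, (pq⁴)² = p²q⁸, (pq⁴)³ = q, (pq⁴)⁴ = pq⁵, (pq⁴)⁵ = p²q⁹, (pq⁴)⁶ = q², (pq⁴)⁷ = pq⁶, (pq⁴)⁸ = p²q¹⁰, (pq⁴)⁹ = q³, (pq⁴)¹⁰ = pq⁷, (pq⁴)¹¹ = p², (pq⁴)¹² = q⁴, (pq⁴)¹³ = pq⁸, (pq⁴)¹⁴ = p²q, (pq⁴)¹⁵ = q⁵, (pq⁴)¹⁶ = pq⁹, (pq⁴)¹⁷ = p²q², (pq⁴)¹⁸ = q⁶, (pq⁴)¹⁹ = pq¹⁰, (pq⁴)²⁰ = p²q³, (pq⁴)²¹ = q⁷, (pq⁴)²² = p, (pq⁴)²³ = p²q⁴, (pq⁴)²⁴ = q⁸, (pq⁴)²⁵ = pq, (pq⁴)²⁶ = p²q⁵, (pq⁴)²⁷ = q⁹, (pq⁴)²⁸ = pq², (pq⁴)²⁹ = p²q⁶, (pq⁴)³⁰ = q¹⁰, (pq⁴)³¹ = pq³, (pq⁴)³² = p²q⁷, (pq⁴)³³ = e.
The smallest positive k with (pq⁴)ᵏ = e is 33.

Answer: 33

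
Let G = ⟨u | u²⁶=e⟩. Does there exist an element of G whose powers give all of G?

|G| = 26. The element u has order 26 (its powers give 26 distinct elements), so ⟨u⟩ = G and G is cyclic.

Answer: Yes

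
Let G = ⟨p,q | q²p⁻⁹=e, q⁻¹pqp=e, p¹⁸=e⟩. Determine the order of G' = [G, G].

G' = [G, G] is generated by all commutators. The generator-pair commutators are: [p, q] = p².
The subgroup they normally generate is {e, p², p⁴, p⁶, p⁸, p¹⁰, p¹², p¹⁴, p¹⁶}, of order 9.
Check: |G/G'| = 36/9 = 4 is the order of the abelianisation.

Answer: 9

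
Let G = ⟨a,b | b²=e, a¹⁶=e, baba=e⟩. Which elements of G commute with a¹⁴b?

⟨a¹⁴b⟩ ⊆ C_G(a¹⁴b) since powers of a¹⁴b commute with a¹⁴b; so |C_G(a¹⁴b)| ≥ |⟨a¹⁴b⟩| = 2.
By orbit–stabilizer, |C_G(a¹⁴b)| = |G| / |conj. class of a¹⁴b| = 32 / 8 = 4.
The 4 elements commuting with a¹⁴b are {e, a⁸, a⁶b, a¹⁴b}.

Answer: {e, a⁸, a⁶b, a¹⁴b}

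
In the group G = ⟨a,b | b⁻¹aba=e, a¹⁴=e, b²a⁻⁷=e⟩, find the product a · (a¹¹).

Compute a · (a¹¹) by multiplying left to right and reducing via the relations at each step:
  a · a¹¹ = a¹²

Answer: a¹²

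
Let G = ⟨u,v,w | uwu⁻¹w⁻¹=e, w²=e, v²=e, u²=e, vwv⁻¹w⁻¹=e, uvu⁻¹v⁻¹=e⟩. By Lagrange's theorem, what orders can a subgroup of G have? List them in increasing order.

|G| = 8 = 2³. By Lagrange's theorem the order of any subgroup divides 8; the divisors of 8 are 1, 2, 4, 8.

Answer: 1, 2, 4, 8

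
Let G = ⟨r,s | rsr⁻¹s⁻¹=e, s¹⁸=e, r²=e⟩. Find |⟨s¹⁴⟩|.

|⟨s¹⁴⟩| equals the order of s¹⁴. Compute successive powers until reaching e:
  (s¹⁴)¹ = s¹⁴, (s¹⁴)² = s¹⁰, (s¹⁴)³ = s⁶, (s¹⁴)⁴ = s², (s¹⁴)⁵ = s¹⁶, (s¹⁴)⁶ = s¹², (s¹⁴)⁷ = s⁸, (s¹⁴)⁸ = s⁴, (s¹⁴)⁹ = e.
The smallest positive k with (s¹⁴)ᵏ = e is 9, so |⟨s¹⁴⟩| = 9.

Answer: 9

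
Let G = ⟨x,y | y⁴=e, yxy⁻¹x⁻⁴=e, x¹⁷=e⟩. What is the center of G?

An element z ∈ Z(G) iff z commutes with every generator.
For example e is central: e·x = x = x·e; e·y = y = y·e.
Whereas x ∉ Z(G) since x·y = xy ≠ x⁴y = y·x.
Checking each of the 68 elements this way gives Z(G) = {e}, of order 1.

Answer: {e}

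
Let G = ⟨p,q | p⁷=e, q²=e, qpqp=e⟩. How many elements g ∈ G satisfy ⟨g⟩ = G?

⟨g⟩ = G would require ord(g) = |G| = 14, but the maximum element order in G is 7 < 14. So G is not cyclic and no single element generates it: the count is 0.

Answer: 0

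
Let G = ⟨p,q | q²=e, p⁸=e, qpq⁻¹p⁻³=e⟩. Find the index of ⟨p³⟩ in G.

First find ord(p³) by computing successive powers:
  (p³)¹ = p³, (p³)² = p⁶, (p³)³ = p, (p³)⁴ = p⁴, (p³)⁵ = p⁷, (p³)⁶ = p², (p³)⁷ = p⁵, (p³)⁸ = e.
So |⟨p³⟩| = ord(p³) = 8. With |G| = 16, by Lagrange [G : ⟨p³⟩] = 16/8 = 2.

Answer: 2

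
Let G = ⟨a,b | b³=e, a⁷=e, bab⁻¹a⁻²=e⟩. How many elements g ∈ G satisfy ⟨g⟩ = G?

⟨g⟩ = G would require ord(g) = |G| = 21, but the maximum element order in G is 7 < 21. So G is not cyclic and no single element generates it: the count is 0.

Answer: 0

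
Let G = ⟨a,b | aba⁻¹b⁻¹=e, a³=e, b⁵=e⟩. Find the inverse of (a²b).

The order of (a²b) is 15 (smallest k with (a²b)ᵏ = e), so (a²b)⁻¹ = (a²b)¹⁴ = ab⁴.
Check: (a²b) · (ab⁴) → (a²b) · a = b;   b · b⁴ = e, giving e as required.

Answer: ab⁴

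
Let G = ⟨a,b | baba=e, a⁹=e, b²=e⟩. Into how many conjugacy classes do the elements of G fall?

The conjugacy classes (representative and size) are:
  [e] (size 1), [a⁸] (size 2), [a⁷] (size 2), [a⁶] (size 2), [a⁵] (size 2), [a⁴b] (size 9).
Class equation: 1 + 2 + 2 + 2 + 2 + 9 = 18 = |G|. So G has 6 conjugacy classes.

Answer: 6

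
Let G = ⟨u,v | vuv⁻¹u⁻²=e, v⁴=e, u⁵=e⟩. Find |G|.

Enumerate words in the generators, reducing via the relations: the distinct elements are
  {e, u, v, uv, u², u³, u⁴, v², v³, uv², uv³, u²v, u³v, u⁴v, u²v², u²v³, u³v², u³v³, u⁴v², u⁴v³}.
No further products give new elements, so |G| = 20.

Answer: 20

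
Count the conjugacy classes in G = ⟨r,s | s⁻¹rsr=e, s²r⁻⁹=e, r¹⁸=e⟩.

The conjugacy classes (representative and size) are:
  [e] (size 1), [r¹⁷] (size 2), [r¹⁶] (size 2), [r³] (size 2), [r¹⁴] (size 2), [r¹³] (size 2), [r¹²] (size 2), [r¹¹] (size 2), [r¹⁰] (size 2), [r⁹] (size 1), [r⁸s] (size 9), [rs] (size 9).
Class equation: 1 + 2 + 2 + 2 + 2 + 2 + 2 + 2 + 2 + 1 + 9 + 9 = 36 = |G|. So G has 12 conjugacy classes.

Answer: 12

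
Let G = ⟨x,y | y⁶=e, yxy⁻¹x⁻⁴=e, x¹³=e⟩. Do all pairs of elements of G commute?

x·y = xy but y·x = x⁴y, so x·y ≠ y·x and G is not abelian.

Answer: No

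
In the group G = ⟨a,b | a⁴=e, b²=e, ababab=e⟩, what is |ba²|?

Compute successive powers until reaching e:
  (ba²)¹ = ba², (ba²)² = a²ba²b, (ba²)³ = a²b, (ba²)⁴ = e.
The smallest positive k with (ba²)ᵏ = e is 4.

Answer: 4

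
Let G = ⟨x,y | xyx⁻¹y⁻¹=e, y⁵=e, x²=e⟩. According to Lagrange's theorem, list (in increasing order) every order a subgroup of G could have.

|G| = 10 = 2 · 5. By Lagrange's theorem the order of any subgroup divides 10; the divisors of 10 are 1, 2, 5, 10.

Answer: 1, 2, 5, 10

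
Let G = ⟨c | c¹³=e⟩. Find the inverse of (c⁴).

The order of (c⁴) is 13 (smallest k with (c⁴)ᵏ = e), so (c⁴)⁻¹ = (c⁴)¹² = c⁹.
Check: (c⁴) · (c⁹) → (c⁴) · c⁹ = e, giving e as required.

Answer: c⁹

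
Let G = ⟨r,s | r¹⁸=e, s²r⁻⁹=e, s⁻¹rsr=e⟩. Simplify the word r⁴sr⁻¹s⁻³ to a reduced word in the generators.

Multiply left to right, reducing at each step:
  (r⁴) · s = r⁴s
  (r⁴s) · r⁻¹ = r⁵s
  (r⁵s) · s⁻³ = r¹⁴

Answer: r¹⁴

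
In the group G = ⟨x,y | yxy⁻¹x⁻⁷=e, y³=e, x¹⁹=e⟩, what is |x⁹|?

Compute successive powers until reaching e:
  (x⁹)¹ = x⁹, (x⁹)² = x¹⁸, (x⁹)³ = x⁸, (x⁹)⁴ = x¹⁷, (x⁹)⁵ = x⁷, (x⁹)⁶ = x¹⁶, (x⁹)⁷ = x⁶, (x⁹)⁸ = x¹⁵, (x⁹)⁹ = x⁵, (x⁹)¹⁰ = x¹⁴, (x⁹)¹¹ = x⁴, (x⁹)¹² = x¹³, (x⁹)¹³ = x³, (x⁹)¹⁴ = x¹², (x⁹)¹⁵ = x², (x⁹)¹⁶ = x¹¹, (x⁹)¹⁷ = x, (x⁹)¹⁸ = x¹⁰, (x⁹)¹⁹ = e.
The smallest positive k with (x⁹)ᵏ = e is 19.

Answer: 19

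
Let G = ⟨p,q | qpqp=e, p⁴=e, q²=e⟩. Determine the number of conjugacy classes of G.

The conjugacy classes (representative and size) are:
  [e] (size 1), [p] (size 2), [p²] (size 1), [p²q] (size 2), [p³q] (size 2).
Class equation: 1 + 2 + 1 + 2 + 2 = 8 = |G|. So G has 5 conjugacy classes.

Answer: 5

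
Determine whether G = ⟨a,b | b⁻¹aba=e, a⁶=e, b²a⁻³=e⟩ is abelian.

a·b = ab but b·a = a²b⁻¹, so a·b ≠ b·a and G is not abelian.

Answer: No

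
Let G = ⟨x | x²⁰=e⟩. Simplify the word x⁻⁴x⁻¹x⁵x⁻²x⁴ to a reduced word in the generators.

Multiply left to right, reducing at each step:
  (x¹⁶) · x⁻¹ = x¹⁵
  (x¹⁵) · x⁵ = e
  e · x⁻² = x¹⁸
  (x¹⁸) · x⁴ = x²

Answer: x²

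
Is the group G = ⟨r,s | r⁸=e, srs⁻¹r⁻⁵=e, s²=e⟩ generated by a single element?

Every cyclic group is abelian. But r·s = rs while s·r = r⁵s, so r·s ≠ s·r and G is not abelian. Hence G is not cyclic.

Answer: No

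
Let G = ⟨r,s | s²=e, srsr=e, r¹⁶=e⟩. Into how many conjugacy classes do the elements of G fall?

The conjugacy classes (representative and size) are:
  [e] (size 1), [r¹⁵] (size 2), [r²] (size 2), [r³] (size 2), [r¹²] (size 2), [r⁵] (size 2), [r⁶] (size 2), [r⁷] (size 2), [r⁸] (size 1), [r²s] (size 8), [r¹⁵s] (size 8).
Class equation: 1 + 2 + 2 + 2 + 2 + 2 + 2 + 2 + 1 + 8 + 8 = 32 = |G|. So G has 11 conjugacy classes.

Answer: 11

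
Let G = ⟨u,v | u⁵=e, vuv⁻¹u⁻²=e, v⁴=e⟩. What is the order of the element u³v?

Compute successive powers until reaching e:
  (u³v)¹ = u³v, (u³v)² = u⁴v², (u³v)³ = uv³, (u³v)⁴ = e.
The smallest positive k with (u³v)ᵏ = e is 4.

Answer: 4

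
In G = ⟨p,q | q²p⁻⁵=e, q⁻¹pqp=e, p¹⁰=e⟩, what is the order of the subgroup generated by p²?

|⟨p²⟩| equals the order of p². Compute successive powers until reaching e:
  (p²)¹ = p², (p²)² = p⁴, (p²)³ = p⁶, (p²)⁴ = p⁸, (p²)⁵ = e.
The smallest positive k with (p²)ᵏ = e is 5, so |⟨p²⟩| = 5.

Answer: 5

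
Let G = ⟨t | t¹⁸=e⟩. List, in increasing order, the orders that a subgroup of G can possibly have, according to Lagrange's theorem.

|G| = 18 = 2 · 3². By Lagrange's theorem the order of any subgroup divides 18; the divisors of 18 are 1, 2, 3, 6, 9, 18.

Answer: 1, 2, 3, 6, 9, 18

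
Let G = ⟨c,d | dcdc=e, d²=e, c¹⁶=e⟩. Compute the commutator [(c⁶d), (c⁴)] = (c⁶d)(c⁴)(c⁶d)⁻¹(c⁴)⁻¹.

[(c⁶d), (c⁴)] = (c⁶d)·(c⁴)·(c⁶d)⁻¹·(c⁴)⁻¹.
  (c⁶d) · (c⁴) = c²d
  (c²d) · (c⁶d) = c¹²
  (c¹²) · (c¹²) = c⁸

Answer: c⁸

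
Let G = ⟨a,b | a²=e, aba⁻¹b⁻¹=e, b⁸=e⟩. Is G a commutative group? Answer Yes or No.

Each pair of generators commutes: a·b = ab = b·a. Since the generators pairwise commute, every element of G commutes with every other, so G is abelian.

Answer: Yes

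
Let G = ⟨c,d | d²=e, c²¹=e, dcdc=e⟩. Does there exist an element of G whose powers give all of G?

Every cyclic group is abelian. But c·d = cd while d·c = c²⁰d, so c·d ≠ d·c and G is not abelian. Hence G is not cyclic.

Answer: No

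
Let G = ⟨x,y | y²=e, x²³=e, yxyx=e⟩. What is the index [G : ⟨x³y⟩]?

First find ord(x³y) by computing successive powers:
  (x³y)¹ = x³y, (x³y)² = e.
So |⟨x³y⟩| = ord(x³y) = 2. With |G| = 46, by Lagrange [G : ⟨x³y⟩] = 46/2 = 23.

Answer: 23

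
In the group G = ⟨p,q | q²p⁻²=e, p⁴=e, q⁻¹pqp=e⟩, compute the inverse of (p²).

The order of (p²) is 2 (smallest k with (p²)ᵏ = e), so (p²)⁻¹ = (p²)¹ = p².
Check: (p²) · (p²) → (p²) · p² = e, giving e as required.

Answer: p²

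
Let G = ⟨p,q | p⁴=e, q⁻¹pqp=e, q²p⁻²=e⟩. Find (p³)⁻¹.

The order of (p³) is 4 (smallest k with (p³)ᵏ = e), so (p³)⁻¹ = (p³)³ = p.
Check: (p³) · p → (p³) · p = e, giving e as required.

Answer: p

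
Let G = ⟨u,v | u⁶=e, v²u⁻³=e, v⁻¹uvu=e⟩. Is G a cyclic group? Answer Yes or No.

Every cyclic group is abelian. But u·v = uv while v·u = u²v⁻¹, so u·v ≠ v·u and G is not abelian. Hence G is not cyclic.

Answer: No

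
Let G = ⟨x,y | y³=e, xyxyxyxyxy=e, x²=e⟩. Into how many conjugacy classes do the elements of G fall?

The conjugacy classes (representative and size) are:
  [e] (size 1), [xyxy²xyxy²x] (size 15), [yxyxy²x] (size 20), [xy²xy²x] (size 12), [y²xyxy²] (size 12).
Class equation: 1 + 15 + 20 + 12 + 12 = 60 = |G|. So G has 5 conjugacy classes.

Answer: 5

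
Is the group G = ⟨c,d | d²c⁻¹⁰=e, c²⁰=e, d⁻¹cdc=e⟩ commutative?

c·d = cd but d·c = c⁹d⁻¹, so c·d ≠ d·c and G is not abelian.

Answer: No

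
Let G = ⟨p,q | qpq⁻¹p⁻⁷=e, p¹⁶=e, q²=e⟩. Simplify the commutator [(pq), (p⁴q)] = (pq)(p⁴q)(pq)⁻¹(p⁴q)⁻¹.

[(pq), (p⁴q)] = (pq)·(p⁴q)·(pq)⁻¹·(p⁴q)⁻¹.
  (pq) · (p⁴q) = p¹³
  (p¹³) · (p⁹q) = p⁶q
  (p⁶q) · (p⁴q) = p²

Answer: p²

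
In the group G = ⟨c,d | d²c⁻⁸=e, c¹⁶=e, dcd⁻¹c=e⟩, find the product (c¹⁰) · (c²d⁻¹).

Compute (c¹⁰) · (c²d⁻¹) by multiplying left to right and reducing via the relations at each step:
  (c¹⁰) · c² = c¹²
  (c¹²) · d⁻¹ = c⁴d

Answer: c⁴d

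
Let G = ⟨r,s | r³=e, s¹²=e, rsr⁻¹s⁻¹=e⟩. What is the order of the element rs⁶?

Compute successive powers until reaching e:
  (rs⁶)¹ = rs⁶, (rs⁶)² = r², (rs⁶)³ = s⁶, (rs⁶)⁴ = r, (rs⁶)⁵ = r²s⁶, (rs⁶)⁶ = e.
The smallest positive k with (rs⁶)ᵏ = e is 6.

Answer: 6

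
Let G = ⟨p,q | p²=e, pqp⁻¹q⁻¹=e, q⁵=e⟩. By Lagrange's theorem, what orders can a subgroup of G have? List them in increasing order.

|G| = 10 = 2 · 5. By Lagrange's theorem the order of any subgroup divides 10; the divisors of 10 are 1, 2, 5, 10.

Answer: 1, 2, 5, 10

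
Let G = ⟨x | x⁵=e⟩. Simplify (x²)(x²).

Compute (x²) · (x²) by multiplying left to right and reducing via the relations at each step:
  (x²) · x² = x⁴

Answer: x⁴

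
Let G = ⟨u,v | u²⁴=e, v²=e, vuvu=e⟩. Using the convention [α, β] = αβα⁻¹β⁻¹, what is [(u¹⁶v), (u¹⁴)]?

[(u¹⁶v), (u¹⁴)] = (u¹⁶v)·(u¹⁴)·(u¹⁶v)⁻¹·(u¹⁴)⁻¹.
  (u¹⁶v) · (u¹⁴) = u²v
  (u²v) · (u¹⁶v) = u¹⁰
  (u¹⁰) · (u¹⁰) = u²⁰

Answer: u²⁰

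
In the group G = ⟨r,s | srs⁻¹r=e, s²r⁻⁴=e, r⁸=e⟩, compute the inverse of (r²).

The order of (r²) is 4 (smallest k with (r²)ᵏ = e), so (r²)⁻¹ = (r²)³ = r⁶.
Check: (r²) · (r⁶) → (r²) · r⁶ = e, giving e as required.

Answer: r⁶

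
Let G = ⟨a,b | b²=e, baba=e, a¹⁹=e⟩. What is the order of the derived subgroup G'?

G' = [G, G] is generated by all commutators. The generator-pair commutators are: [a, b] = a².
The subgroup they normally generate is {e, a, a², a³, a⁴, a⁵, a⁶, a⁷, a⁸, a⁹, a¹⁰, a¹¹, a¹², a¹³, a¹⁴, a¹⁵, a¹⁶, a¹⁷, a¹⁸}, of order 19.
Check: |G/G'| = 38/19 = 2 is the order of the abelianisation.

Answer: 19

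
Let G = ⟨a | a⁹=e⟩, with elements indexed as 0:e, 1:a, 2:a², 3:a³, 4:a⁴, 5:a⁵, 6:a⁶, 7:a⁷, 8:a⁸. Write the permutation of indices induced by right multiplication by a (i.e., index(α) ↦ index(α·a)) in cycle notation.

(0 1 2 3 4 5 6 7 8)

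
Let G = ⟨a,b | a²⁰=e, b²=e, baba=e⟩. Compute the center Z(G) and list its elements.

An element z ∈ Z(G) iff z commutes with every generator.
For example a¹⁰ is central: (a¹⁰)·a = a¹¹ = a·(a¹⁰); (a¹⁰)·b = a¹⁰b = b·(a¹⁰).
Whereas a ∉ Z(G) since a·b = ab ≠ a¹⁹b = b·a.
Checking each of the 40 elements this way gives Z(G) = {e, a¹⁰}, of order 2.

Answer: {e, a¹⁰}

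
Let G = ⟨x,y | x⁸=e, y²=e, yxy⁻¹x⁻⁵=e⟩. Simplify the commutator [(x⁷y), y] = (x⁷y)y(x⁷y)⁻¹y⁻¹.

[(x⁷y), y] = (x⁷y)·y·(x⁷y)⁻¹·y⁻¹.
  (x⁷y) · y = x⁷
  (x⁷) · (x⁵y) = x⁴y
  (x⁴y) · y = x⁴

Answer: x⁴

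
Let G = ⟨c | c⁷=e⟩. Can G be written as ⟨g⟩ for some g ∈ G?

|G| = 7. The element c has order 7 (its powers give 7 distinct elements), so ⟨c⟩ = G and G is cyclic.

Answer: Yes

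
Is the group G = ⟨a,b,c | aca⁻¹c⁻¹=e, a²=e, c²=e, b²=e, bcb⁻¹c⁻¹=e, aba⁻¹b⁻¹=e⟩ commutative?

Each pair of generators commutes: a·b = ab = b·a; a·c = ac = c·a; b·c = bc = c·b. Since the generators pairwise commute, every element of G commutes with every other, so G is abelian.

Answer: Yes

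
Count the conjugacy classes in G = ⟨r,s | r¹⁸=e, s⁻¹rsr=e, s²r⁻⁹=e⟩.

The conjugacy classes (representative and size) are:
  [e] (size 1), [r¹⁷] (size 2), [r¹⁶] (size 2), [r³] (size 2), [r¹⁴] (size 2), [r¹³] (size 2), [r¹²] (size 2), [r¹¹] (size 2), [r¹⁰] (size 2), [r⁹] (size 1), [r⁸s] (size 9), [rs] (size 9).
Class equation: 1 + 2 + 2 + 2 + 2 + 2 + 2 + 2 + 2 + 1 + 9 + 9 = 36 = |G|. So G has 12 conjugacy classes.

Answer: 12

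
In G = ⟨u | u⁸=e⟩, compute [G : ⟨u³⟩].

First find ord(u³) by computing successive powers:
  (u³)¹ = u³, (u³)² = u⁶, (u³)³ = u, (u³)⁴ = u⁴, (u³)⁵ = u⁷, (u³)⁶ = u², (u³)⁷ = u⁵, (u³)⁸ = e.
So |⟨u³⟩| = ord(u³) = 8. With |G| = 8, by Lagrange [G : ⟨u³⟩] = 8/8 = 1.

Answer: 1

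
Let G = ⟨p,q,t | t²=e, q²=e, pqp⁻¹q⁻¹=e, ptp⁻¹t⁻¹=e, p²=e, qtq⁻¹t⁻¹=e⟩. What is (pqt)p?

Compute (pqt) · p by multiplying left to right and reducing via the relations at each step:
  (pqt) · p = qt

Answer: qt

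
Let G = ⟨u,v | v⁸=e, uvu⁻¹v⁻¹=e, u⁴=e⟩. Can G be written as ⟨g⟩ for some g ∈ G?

|G| = 32, but the maximum element order in G is 8 < 32. No single element generates all of G, so G is not cyclic.

Answer: No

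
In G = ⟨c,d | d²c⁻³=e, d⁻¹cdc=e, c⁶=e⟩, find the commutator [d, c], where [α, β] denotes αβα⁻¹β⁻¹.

[d, c] = d·c·d⁻¹·c⁻¹.
  d · c = c²d⁻¹
  (c²d⁻¹) · (d⁻¹) = c⁵
  (c⁵) · (c⁵) = c⁴

Answer: c⁴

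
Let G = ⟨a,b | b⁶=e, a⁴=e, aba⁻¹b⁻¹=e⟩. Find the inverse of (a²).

The order of (a²) is 2 (smallest k with (a²)ᵏ = e), so (a²)⁻¹ = (a²)¹ = a².
Check: (a²) · (a²) → (a²) · a² = e, giving e as required.

Answer: a²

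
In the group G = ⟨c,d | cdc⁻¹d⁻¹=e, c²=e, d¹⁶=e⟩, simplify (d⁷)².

Compute successive powers of (d⁷), reducing at each step:
  (d⁷)²: (d⁷) · d⁷ = d¹⁴

Answer: d¹⁴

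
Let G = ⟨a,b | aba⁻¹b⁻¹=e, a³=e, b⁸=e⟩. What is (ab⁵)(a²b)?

Compute (ab⁵) · (a²b) by multiplying left to right and reducing via the relations at each step:
  (ab⁵) · a² = b⁵
  (b⁵) · b = b⁶

Answer: b⁶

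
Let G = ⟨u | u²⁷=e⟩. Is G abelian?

G has a single generator, so G is cyclic and hence abelian.

Answer: Yes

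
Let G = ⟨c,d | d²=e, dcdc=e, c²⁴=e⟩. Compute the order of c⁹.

Compute successive powers until reaching e:
  (c⁹)¹ = c⁹, (c⁹)² = c¹⁸, (c⁹)³ = c³, (c⁹)⁴ = c¹², (c⁹)⁵ = c²¹, (c⁹)⁶ = c⁶, (c⁹)⁷ = c¹⁵, (c⁹)⁸ = e.
The smallest positive k with (c⁹)ᵏ = e is 8.

Answer: 8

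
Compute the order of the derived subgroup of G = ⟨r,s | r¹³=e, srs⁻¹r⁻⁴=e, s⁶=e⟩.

G' = [G, G] is generated by all commutators. The generator-pair commutators are: [r, s] = r¹⁰.
The subgroup they normally generate is {e, r, r², r³, r⁴, r⁵, r⁶, r⁷, r⁸, r⁹, r¹⁰, r¹¹, r¹²}, of order 13.
Check: |G/G'| = 78/13 = 6 is the order of the abelianisation.

Answer: 13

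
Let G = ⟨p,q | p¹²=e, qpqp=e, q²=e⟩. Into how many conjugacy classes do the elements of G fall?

The conjugacy classes (representative and size) are:
  [e] (size 1), [p¹¹] (size 2), [p²] (size 2), [p⁹] (size 2), [p⁴] (size 2), [p⁵] (size 2), [p⁶] (size 1), [q] (size 6), [pq] (size 6).
Class equation: 1 + 2 + 2 + 2 + 2 + 2 + 1 + 6 + 6 = 24 = |G|. So G has 9 conjugacy classes.

Answer: 9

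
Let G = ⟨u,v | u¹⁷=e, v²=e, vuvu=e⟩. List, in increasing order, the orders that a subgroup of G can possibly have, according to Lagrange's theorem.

|G| = 34 = 2 · 17. By Lagrange's theorem the order of any subgroup divides 34; the divisors of 34 are 1, 2, 17, 34.

Answer: 1, 2, 17, 34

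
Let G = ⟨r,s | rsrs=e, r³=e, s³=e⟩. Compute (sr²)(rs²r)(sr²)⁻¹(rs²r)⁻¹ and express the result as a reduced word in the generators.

[(sr²), (rs²r)] = (sr²)·(rs²r)·(sr²)⁻¹·(rs²r)⁻¹.
  (sr²) · (rs²r) = r
  r · (rs²) = r²s²
  (r²s²) · (rs²r) = rs

Answer: rs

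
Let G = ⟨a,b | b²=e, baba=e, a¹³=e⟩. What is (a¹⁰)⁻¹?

The order of (a¹⁰) is 13 (smallest k with (a¹⁰)ᵏ = e), so (a¹⁰)⁻¹ = (a¹⁰)¹² = a³.
Check: (a¹⁰) · (a³) → (a¹⁰) · a³ = e, giving e as required.

Answer: a³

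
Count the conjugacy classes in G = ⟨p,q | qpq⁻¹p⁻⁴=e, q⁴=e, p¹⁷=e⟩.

The conjugacy classes (representative and size) are:
  [e] (size 1), [p⁴] (size 4), [p²] (size 4), [p⁵] (size 4), [p¹¹] (size 4), [p⁷q] (size 17), [p³q²] (size 17), [p⁹q³] (size 17).
Class equation: 1 + 4 + 4 + 4 + 4 + 17 + 17 + 17 = 68 = |G|. So G has 8 conjugacy classes.

Answer: 8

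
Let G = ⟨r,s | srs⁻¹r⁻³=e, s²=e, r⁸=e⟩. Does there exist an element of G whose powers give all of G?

Every cyclic group is abelian. But r·s = rs while s·r = r³s, so r·s ≠ s·r and G is not abelian. Hence G is not cyclic.

Answer: No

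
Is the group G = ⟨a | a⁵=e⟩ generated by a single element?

|G| = 5. The element a has order 5 (its powers give 5 distinct elements), so ⟨a⟩ = G and G is cyclic.

Answer: Yes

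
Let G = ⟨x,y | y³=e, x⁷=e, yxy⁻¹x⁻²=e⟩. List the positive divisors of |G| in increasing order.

|G| = 21 = 3 · 7. By Lagrange's theorem the order of any subgroup divides 21; the divisors of 21 are 1, 3, 7, 21.

Answer: 1, 3, 7, 21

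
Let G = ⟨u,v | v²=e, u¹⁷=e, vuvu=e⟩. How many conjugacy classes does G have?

The conjugacy classes (representative and size) are:
  [e] (size 1), [u¹⁶] (size 2), [u²] (size 2), [u³] (size 2), [u¹³] (size 2), [u¹²] (size 2), [u⁶] (size 2), [u¹⁰] (size 2), [u⁹] (size 2), [u⁷v] (size 17).
Class equation: 1 + 2 + 2 + 2 + 2 + 2 + 2 + 2 + 2 + 17 = 34 = |G|. So G has 10 conjugacy classes.

Answer: 10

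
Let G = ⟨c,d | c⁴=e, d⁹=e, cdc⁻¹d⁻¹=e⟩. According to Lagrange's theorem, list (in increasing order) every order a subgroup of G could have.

|G| = 36 = 2² · 3². By Lagrange's theorem the order of any subgroup divides 36; the divisors of 36 are 1, 2, 3, 4, 6, 9, 12, 18, 36.

Answer: 1, 2, 3, 4, 6, 9, 12, 18, 36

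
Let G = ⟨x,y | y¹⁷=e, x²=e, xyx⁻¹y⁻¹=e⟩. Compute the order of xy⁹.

Compute successive powers until reaching e:
  (xy⁹)¹ = xy⁹, (xy⁹)² = y, (xy⁹)³ = xy¹⁰, (xy⁹)⁴ = y², (xy⁹)⁵ = xy¹¹, (xy⁹)⁶ = y³, (xy⁹)⁷ = xy¹², (xy⁹)⁸ = y⁴, (xy⁹)⁹ = xy¹³, (xy⁹)¹⁰ = y⁵, (xy⁹)¹¹ = xy¹⁴, (xy⁹)¹² = y⁶, (xy⁹)¹³ = xy¹⁵, (xy⁹)¹⁴ = y⁷, (xy⁹)¹⁵ = xy¹⁶, (xy⁹)¹⁶ = y⁸, (xy⁹)¹⁷ = x, (xy⁹)¹⁸ = y⁹, (xy⁹)¹⁹ = xy, (xy⁹)²⁰ = y¹⁰, (xy⁹)²¹ = xy², (xy⁹)²² = y¹¹, (xy⁹)²³ = xy³, (xy⁹)²⁴ = y¹², (xy⁹)²⁵ = xy⁴, (xy⁹)²⁶ = y¹³, (xy⁹)²⁷ = xy⁵, (xy⁹)²⁸ = y¹⁴, (xy⁹)²⁹ = xy⁶, (xy⁹)³⁰ = y¹⁵, (xy⁹)³¹ = xy⁷, (xy⁹)³² = y¹⁶, (xy⁹)³³ = xy⁸, (xy⁹)³⁴ = e.
The smallest positive k with (xy⁹)ᵏ = e is 34.

Answer: 34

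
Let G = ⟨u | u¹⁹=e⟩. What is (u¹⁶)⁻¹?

The order of (u¹⁶) is 19 (smallest k with (u¹⁶)ᵏ = e), so (u¹⁶)⁻¹ = (u¹⁶)¹⁸ = u³.
Check: (u¹⁶) · (u³) → (u¹⁶) · u³ = e, giving e as required.

Answer: u³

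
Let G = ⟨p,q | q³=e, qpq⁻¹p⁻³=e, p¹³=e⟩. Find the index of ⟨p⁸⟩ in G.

First find ord(p⁸) by computing successive powers:
  (p⁸)¹ = p⁸, (p⁸)² = p³, (p⁸)³ = p¹¹, (p⁸)⁴ = p⁶, (p⁸)⁵ = p, (p⁸)⁶ = p⁹, (p⁸)⁷ = p⁴, (p⁸)⁸ = p¹², (p⁸)⁹ = p⁷, (p⁸)¹⁰ = p², (p⁸)¹¹ = p¹⁰, (p⁸)¹² = p⁵, (p⁸)¹³ = e.
So |⟨p⁸⟩| = ord(p⁸) = 13. With |G| = 39, by Lagrange [G : ⟨p⁸⟩] = 39/13 = 3.

Answer: 3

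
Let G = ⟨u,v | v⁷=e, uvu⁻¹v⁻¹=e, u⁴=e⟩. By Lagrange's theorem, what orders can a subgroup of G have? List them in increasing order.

|G| = 28 = 2² · 7. By Lagrange's theorem the order of any subgroup divides 28; the divisors of 28 are 1, 2, 4, 7, 14, 28.

Answer: 1, 2, 4, 7, 14, 28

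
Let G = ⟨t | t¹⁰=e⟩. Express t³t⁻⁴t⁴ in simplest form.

Multiply left to right, reducing at each step:
  (t³) · t⁻⁴ = t⁹
  (t⁹) · t⁴ = t³

Answer: t³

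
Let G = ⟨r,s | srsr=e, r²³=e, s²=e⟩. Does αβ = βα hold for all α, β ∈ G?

r·s = rs but s·r = r²²s, so r·s ≠ s·r and G is not abelian.

Answer: No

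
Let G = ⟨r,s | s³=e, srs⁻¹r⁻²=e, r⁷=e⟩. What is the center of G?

An element z ∈ Z(G) iff z commutes with every generator.
For example e is central: e·r = r = r·e; e·s = s = s·e.
Whereas r ∉ Z(G) since r·s = rs ≠ r²s = s·r.
Checking each of the 21 elements this way gives Z(G) = {e}, of order 1.

Answer: {e}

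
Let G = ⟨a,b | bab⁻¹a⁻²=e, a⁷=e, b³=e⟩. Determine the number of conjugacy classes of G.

The conjugacy classes (representative and size) are:
  [e] (size 1), [a²] (size 3), [a⁵] (size 3), [b] (size 7), [b²] (size 7).
Class equation: 1 + 3 + 3 + 7 + 7 = 21 = |G|. So G has 5 conjugacy classes.

Answer: 5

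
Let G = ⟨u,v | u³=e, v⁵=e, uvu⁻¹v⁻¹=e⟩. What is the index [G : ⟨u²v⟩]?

First find ord(u²v) by computing successive powers:
  (u²v)¹ = u²v, (u²v)² = uv², (u²v)³ = v³, (u²v)⁴ = u²v⁴, (u²v)⁵ = u, (u²v)⁶ = v, (u²v)⁷ = u²v², (u²v)⁸ = uv³, (u²v)⁹ = v⁴, (u²v)¹⁰ = u², (u²v)¹¹ = uv, (u²v)¹² = v², (u²v)¹³ = u²v³, (u²v)¹⁴ = uv⁴, (u²v)¹⁵ = e.
So |⟨u²v⟩| = ord(u²v) = 15. With |G| = 15, by Lagrange [G : ⟨u²v⟩] = 15/15 = 1.

Answer: 1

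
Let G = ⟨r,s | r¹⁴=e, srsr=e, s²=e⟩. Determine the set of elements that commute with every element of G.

An element z ∈ Z(G) iff z commutes with every generator.
For example r⁷ is central: (r⁷)·r = r⁸ = r·(r⁷); (r⁷)·s = r⁷s = s·(r⁷).
Whereas r ∉ Z(G) since r·s = rs ≠ r¹³s = s·r.
Checking each of the 28 elements this way gives Z(G) = {e, r⁷}, of order 2.

Answer: {e, r⁷}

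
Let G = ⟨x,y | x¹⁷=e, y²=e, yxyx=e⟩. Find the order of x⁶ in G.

Compute successive powers until reaching e:
  (x⁶)¹ = x⁶, (x⁶)² = x¹², (x⁶)³ = x, (x⁶)⁴ = x⁷, (x⁶)⁵ = x¹³, (x⁶)⁶ = x², (x⁶)⁷ = x⁸, (x⁶)⁸ = x¹⁴, (x⁶)⁹ = x³, (x⁶)¹⁰ = x⁹, (x⁶)¹¹ = x¹⁵, (x⁶)¹² = x⁴, (x⁶)¹³ = x¹⁰, (x⁶)¹⁴ = x¹⁶, (x⁶)¹⁵ = x⁵, (x⁶)¹⁶ = x¹¹, (x⁶)¹⁷ = e.
The smallest positive k with (x⁶)ᵏ = e is 17.

Answer: 17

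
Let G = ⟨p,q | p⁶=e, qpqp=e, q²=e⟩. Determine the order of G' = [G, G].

G' = [G, G] is generated by all commutators. The generator-pair commutators are: [p, q] = p².
The subgroup they normally generate is {e, p², p⁴}, of order 3.
Check: |G/G'| = 12/3 = 4 is the order of the abelianisation.

Answer: 3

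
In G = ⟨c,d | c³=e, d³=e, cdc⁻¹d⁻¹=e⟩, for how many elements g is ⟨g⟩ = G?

⟨g⟩ = G would require ord(g) = |G| = 9, but the maximum element order in G is 3 < 9. So G is not cyclic and no single element generates it: the count is 0.

Answer: 0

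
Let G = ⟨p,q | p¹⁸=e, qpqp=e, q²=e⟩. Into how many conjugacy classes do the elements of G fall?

The conjugacy classes (representative and size) are:
  [e] (size 1), [p] (size 2), [p²] (size 2), [p³] (size 2), [p¹⁴] (size 2), [p⁵] (size 2), [p¹²] (size 2), [p⁷] (size 2), [p¹⁰] (size 2), [p⁹] (size 1), [p¹⁰q] (size 9), [pq] (size 9).
Class equation: 1 + 2 + 2 + 2 + 2 + 2 + 2 + 2 + 2 + 1 + 9 + 9 = 36 = |G|. So G has 12 conjugacy classes.

Answer: 12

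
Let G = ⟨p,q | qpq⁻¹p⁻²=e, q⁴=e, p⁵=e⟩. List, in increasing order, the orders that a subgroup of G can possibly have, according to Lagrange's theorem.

|G| = 20 = 2² · 5. By Lagrange's theorem the order of any subgroup divides 20; the divisors of 20 are 1, 2, 4, 5, 10, 20.

Answer: 1, 2, 4, 5, 10, 20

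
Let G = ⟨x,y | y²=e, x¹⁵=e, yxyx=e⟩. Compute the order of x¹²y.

Compute successive powers until reaching e:
  (x¹²y)¹ = x¹²y, (x¹²y)² = e.
The smallest positive k with (x¹²y)ᵏ = e is 2.

Answer: 2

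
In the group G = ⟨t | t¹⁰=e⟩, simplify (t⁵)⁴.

Compute successive powers of (t⁵), reducing at each step:
  (t⁵)²: (t⁵) · t⁵ = e
  (t⁵)³: e · t⁵ = t⁵
  (t⁵)⁴: (t⁵) · t⁵ = e

Answer: e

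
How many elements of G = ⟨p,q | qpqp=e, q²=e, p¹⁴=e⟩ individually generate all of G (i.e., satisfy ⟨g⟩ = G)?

⟨g⟩ = G would require ord(g) = |G| = 28, but the maximum element order in G is 14 < 28. So G is not cyclic and no single element generates it: the count is 0.

Answer: 0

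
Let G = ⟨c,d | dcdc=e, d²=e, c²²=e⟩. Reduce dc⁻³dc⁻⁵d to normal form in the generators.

Multiply left to right, reducing at each step:
  d · c⁻³ = c³d
  (c³d) · d = c³
  (c³) · c⁻⁵ = c²⁰
  (c²⁰) · d = c²⁰d

Answer: c²⁰d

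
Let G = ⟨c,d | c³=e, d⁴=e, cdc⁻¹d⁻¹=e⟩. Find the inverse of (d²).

The order of (d²) is 2 (smallest k with (d²)ᵏ = e), so (d²)⁻¹ = (d²)¹ = d².
Check: (d²) · (d²) → (d²) · d² = e, giving e as required.

Answer: d²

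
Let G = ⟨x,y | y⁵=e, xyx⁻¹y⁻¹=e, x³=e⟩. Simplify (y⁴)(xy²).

Compute (y⁴) · (xy²) by multiplying left to right and reducing via the relations at each step:
  (y⁴) · x = xy⁴
  (xy⁴) · y² = xy

Answer: xy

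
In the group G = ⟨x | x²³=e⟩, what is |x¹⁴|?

Compute successive powers until reaching e:
  (x¹⁴)¹ = x¹⁴, (x¹⁴)² = x⁵, (x¹⁴)³ = x¹⁹, (x¹⁴)⁴ = x¹⁰, (x¹⁴)⁵ = x, (x¹⁴)⁶ = x¹⁵, (x¹⁴)⁷ = x⁶, (x¹⁴)⁸ = x²⁰, (x¹⁴)⁹ = x¹¹, (x¹⁴)¹⁰ = x², (x¹⁴)¹¹ = x¹⁶, (x¹⁴)¹² = x⁷, (x¹⁴)¹³ = x²¹, (x¹⁴)¹⁴ = x¹², (x¹⁴)¹⁵ = x³, (x¹⁴)¹⁶ = x¹⁷, (x¹⁴)¹⁷ = x⁸, (x¹⁴)¹⁸ = x²², (x¹⁴)¹⁹ = x¹³, (x¹⁴)²⁰ = x⁴, (x¹⁴)²¹ = x¹⁸, (x¹⁴)²² = x⁹, (x¹⁴)²³ = e.
The smallest positive k with (x¹⁴)ᵏ = e is 23.

Answer: 23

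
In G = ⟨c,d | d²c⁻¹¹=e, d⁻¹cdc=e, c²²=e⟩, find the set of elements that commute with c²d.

⟨c²d⟩ ⊆ C_G(c²d) since powers of c²d commute with c²d; so |C_G(c²d)| ≥ |⟨c²d⟩| = 4.
By orbit–stabilizer, |C_G(c²d)| = |G| / |conj. class of c²d| = 44 / 11 = 4.
The 4 elements commuting with c²d are {e, c¹¹, c²d, c²d⁻¹}.

Answer: {e, c¹¹, c²d, c²d⁻¹}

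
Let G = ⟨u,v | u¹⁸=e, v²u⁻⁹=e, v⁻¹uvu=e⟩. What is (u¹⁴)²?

Compute successive powers of (u¹⁴), reducing at each step:
  (u¹⁴)²: (u¹⁴) · u¹⁴ = u¹⁰

Answer: u¹⁰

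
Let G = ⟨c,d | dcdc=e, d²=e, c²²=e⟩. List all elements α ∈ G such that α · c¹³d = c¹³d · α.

⟨c¹³d⟩ ⊆ C_G(c¹³d) since powers of c¹³d commute with c¹³d; so |C_G(c¹³d)| ≥ |⟨c¹³d⟩| = 2.
By orbit–stabilizer, |C_G(c¹³d)| = |G| / |conj. class of c¹³d| = 44 / 11 = 4.
The 4 elements commuting with c¹³d are {e, c¹¹, c²d, c¹³d}.

Answer: {e, c¹¹, c²d, c¹³d}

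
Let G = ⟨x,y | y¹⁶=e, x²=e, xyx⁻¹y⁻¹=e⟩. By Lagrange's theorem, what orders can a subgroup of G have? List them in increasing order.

|G| = 32 = 2⁵. By Lagrange's theorem the order of any subgroup divides 32; the divisors of 32 are 1, 2, 4, 8, 16, 32.

Answer: 1, 2, 4, 8, 16, 32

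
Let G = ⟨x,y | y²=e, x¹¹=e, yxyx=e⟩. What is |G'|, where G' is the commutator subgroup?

G' = [G, G] is generated by all commutators. The generator-pair commutators are: [x, y] = x².
The subgroup they normally generate is {e, x, x², x³, x⁴, x⁵, x⁶, x⁷, x⁸, x⁹, x¹⁰}, of order 11.
Check: |G/G'| = 22/11 = 2 is the order of the abelianisation.

Answer: 11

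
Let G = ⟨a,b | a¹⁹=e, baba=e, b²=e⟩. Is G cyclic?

Every cyclic group is abelian. But a·b = ab while b·a = a¹⁸b, so a·b ≠ b·a and G is not abelian. Hence G is not cyclic.

Answer: No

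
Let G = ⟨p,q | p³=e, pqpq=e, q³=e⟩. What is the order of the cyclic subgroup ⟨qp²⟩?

|⟨qp²⟩| equals the order of qp². Compute successive powers until reaching e:
  (qp²)¹ = qp², (qp²)² = pq², (qp²)³ = e.
The smallest positive k with (qp²)ᵏ = e is 3, so |⟨qp²⟩| = 3.

Answer: 3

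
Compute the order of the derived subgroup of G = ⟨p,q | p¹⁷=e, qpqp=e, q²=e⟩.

G' = [G, G] is generated by all commutators. The generator-pair commutators are: [p, q] = p².
The subgroup they normally generate is {e, p, p², p³, p⁴, p⁵, p⁶, p⁷, p⁸, p⁹, p¹⁰, p¹¹, p¹², p¹³, p¹⁴, p¹⁵, p¹⁶}, of order 17.
Check: |G/G'| = 34/17 = 2 is the order of the abelianisation.

Answer: 17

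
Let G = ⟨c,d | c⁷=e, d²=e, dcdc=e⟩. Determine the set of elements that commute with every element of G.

An element z ∈ Z(G) iff z commutes with every generator.
For example e is central: e·c = c = c·e; e·d = d = d·e.
Whereas c ∉ Z(G) since c·d = cd ≠ c⁶d = d·c.
Checking each of the 14 elements this way gives Z(G) = {e}, of order 1.

Answer: {e}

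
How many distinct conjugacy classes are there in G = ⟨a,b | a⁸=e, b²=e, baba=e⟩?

The conjugacy classes (representative and size) are:
  [e] (size 1), [a] (size 2), [a⁶] (size 2), [a³] (size 2), [a⁴] (size 1), [b] (size 4), [a⁵b] (size 4).
Class equation: 1 + 2 + 2 + 2 + 1 + 4 + 4 = 16 = |G|. So G has 7 conjugacy classes.

Answer: 7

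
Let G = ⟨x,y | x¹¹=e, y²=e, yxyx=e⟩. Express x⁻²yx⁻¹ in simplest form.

Multiply left to right, reducing at each step:
  (x⁹) · y = x⁹y
  (x⁹y) · x⁻¹ = x¹⁰y

Answer: x¹⁰y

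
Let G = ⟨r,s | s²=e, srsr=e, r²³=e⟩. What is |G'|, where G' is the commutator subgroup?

G' = [G, G] is generated by all commutators. The generator-pair commutators are: [r, s] = r².
The subgroup they normally generate is {e, r, r², r³, r⁴, r⁵, r⁶, r⁷, r⁸, r⁹, r¹⁰, r¹¹, r¹², r¹³, r¹⁴, r¹⁵, r¹⁶, r¹⁷, r¹⁸, r¹⁹, r²⁰, r²¹, r²²}, of order 23.
Check: |G/G'| = 46/23 = 2 is the order of the abelianisation.

Answer: 23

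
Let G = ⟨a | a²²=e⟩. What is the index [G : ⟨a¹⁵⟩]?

First find ord(a¹⁵) by computing successive powers:
  (a¹⁵)¹ = a¹⁵, (a¹⁵)² = a⁸, (a¹⁵)³ = a, (a¹⁵)⁴ = a¹⁶, (a¹⁵)⁵ = a⁹, (a¹⁵)⁶ = a², (a¹⁵)⁷ = a¹⁷, (a¹⁵)⁸ = a¹⁰, (a¹⁵)⁹ = a³, (a¹⁵)¹⁰ = a¹⁸, (a¹⁵)¹¹ = a¹¹, (a¹⁵)¹² = a⁴, (a¹⁵)¹³ = a¹⁹, (a¹⁵)¹⁴ = a¹², (a¹⁵)¹⁵ = a⁵, (a¹⁵)¹⁶ = a²⁰, (a¹⁵)¹⁷ = a¹³, (a¹⁵)¹⁸ = a⁶, (a¹⁵)¹⁹ = a²¹, (a¹⁵)²⁰ = a¹⁴, (a¹⁵)²¹ = a⁷, (a¹⁵)²² = e.
So |⟨a¹⁵⟩| = ord(a¹⁵) = 22. With |G| = 22, by Lagrange [G : ⟨a¹⁵⟩] = 22/22 = 1.

Answer: 1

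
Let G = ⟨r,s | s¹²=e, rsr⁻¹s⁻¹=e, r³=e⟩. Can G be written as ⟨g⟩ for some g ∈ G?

|G| = 36, but the maximum element order in G is 12 < 36. No single element generates all of G, so G is not cyclic.

Answer: No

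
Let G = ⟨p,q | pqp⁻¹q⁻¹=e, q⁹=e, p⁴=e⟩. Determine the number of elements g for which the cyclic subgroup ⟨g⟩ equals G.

G is cyclic of order 36. An element generates G iff its order is 36, and a cyclic group of order 36 has exactly φ(36) = 12 such elements.

Answer: 12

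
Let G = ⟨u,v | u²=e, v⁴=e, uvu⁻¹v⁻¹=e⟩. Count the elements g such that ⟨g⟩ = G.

⟨g⟩ = G would require ord(g) = |G| = 8, but the maximum element order in G is 4 < 8. So G is not cyclic and no single element generates it: the count is 0.

Answer: 0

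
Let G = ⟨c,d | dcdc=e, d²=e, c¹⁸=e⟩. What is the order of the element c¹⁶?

Compute successive powers until reaching e:
  (c¹⁶)¹ = c¹⁶, (c¹⁶)² = c¹⁴, (c¹⁶)³ = c¹², (c¹⁶)⁴ = c¹⁰, (c¹⁶)⁵ = c⁸, (c¹⁶)⁶ = c⁶, (c¹⁶)⁷ = c⁴, (c¹⁶)⁸ = c², (c¹⁶)⁹ = e.
The smallest positive k with (c¹⁶)ᵏ = e is 9.

Answer: 9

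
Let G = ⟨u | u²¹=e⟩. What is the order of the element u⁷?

Compute successive powers until reaching e:
  (u⁷)¹ = u⁷, (u⁷)² = u¹⁴, (u⁷)³ = e.
The smallest positive k with (u⁷)ᵏ = e is 3.

Answer: 3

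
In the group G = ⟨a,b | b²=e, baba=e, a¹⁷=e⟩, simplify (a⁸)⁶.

Compute successive powers of (a⁸), reducing at each step:
  (a⁸)²: (a⁸) · a⁸ = a¹⁶
  (a⁸)³: (a¹⁶) · a⁸ = a⁷
  (a⁸)⁴: (a⁷) · a⁸ = a¹⁵
  (a⁸)⁵: (a¹⁵) · a⁸ = a⁶
  (a⁸)⁶: (a⁶) · a⁸ = a¹⁴

Answer: a¹⁴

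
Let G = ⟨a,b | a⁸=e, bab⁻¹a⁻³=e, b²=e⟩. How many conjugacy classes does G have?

The conjugacy classes (representative and size) are:
  [e] (size 1), [a³] (size 2), [a²] (size 2), [a⁴] (size 1), [a⁵] (size 2), [a⁴b] (size 4), [ab] (size 4).
Class equation: 1 + 2 + 2 + 1 + 2 + 4 + 4 = 16 = |G|. So G has 7 conjugacy classes.

Answer: 7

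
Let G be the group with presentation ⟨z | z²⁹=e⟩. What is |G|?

G is generated by a single element, so G is cyclic. The relator gives z²⁹ = e and no smaller power is forced to be e, so the 29 powers {e, z, z², z³, z⁴, z⁵, z⁶, z⁷, z⁸, z⁹, z²², z²³, z²¹, z²⁰, z²⁴, z²⁵, z²⁶, z²⁷, z²⁸, z¹², z¹³, z¹¹, z¹⁰, z¹⁴, z¹⁵, z¹⁶, z¹⁷, z¹⁸, z¹⁹} are distinct. Hence |G| = 29.

Answer: 29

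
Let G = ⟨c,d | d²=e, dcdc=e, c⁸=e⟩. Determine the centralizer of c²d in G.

⟨c²d⟩ ⊆ C_G(c²d) since powers of c²d commute with c²d; so |C_G(c²d)| ≥ |⟨c²d⟩| = 2.
By orbit–stabilizer, |C_G(c²d)| = |G| / |conj. class of c²d| = 16 / 4 = 4.
The 4 elements commuting with c²d are {e, c⁴, c²d, c⁶d}.

Answer: {e, c⁴, c²d, c⁶d}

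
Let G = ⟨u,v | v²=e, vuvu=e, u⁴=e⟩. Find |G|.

Enumerate words in the generators, reducing via the relations: the distinct elements are
  {e, u, v, uv, u², u³, u²v, u³v}.
No further products give new elements, so |G| = 8.

Answer: 8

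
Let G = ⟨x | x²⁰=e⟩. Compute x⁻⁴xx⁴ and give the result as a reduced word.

Multiply left to right, reducing at each step:
  (x¹⁶) · x = x¹⁷
  (x¹⁷) · x⁴ = x

Answer: x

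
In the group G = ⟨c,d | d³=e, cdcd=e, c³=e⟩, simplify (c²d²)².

Compute successive powers of (c²d²), reducing at each step:
  (c²d²)²: (c²d²) · c² = d;   d · d² = e

Answer: e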